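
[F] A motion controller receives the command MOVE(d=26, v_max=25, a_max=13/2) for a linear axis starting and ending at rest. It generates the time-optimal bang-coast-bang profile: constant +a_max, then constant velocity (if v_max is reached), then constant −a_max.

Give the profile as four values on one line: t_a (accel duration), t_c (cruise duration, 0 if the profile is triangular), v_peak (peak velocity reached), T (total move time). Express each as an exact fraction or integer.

v_max²/a_max = 25²/(13/2) = 1250/13
26 < 1250/13 → triangular
v_peak = √(26·13/2) = √169 = 13
t_a = 13/(13/2) = 2; t_c = 0
T = 2·2 = 4

t_a=2 t_c=0 v_peak=13 T=4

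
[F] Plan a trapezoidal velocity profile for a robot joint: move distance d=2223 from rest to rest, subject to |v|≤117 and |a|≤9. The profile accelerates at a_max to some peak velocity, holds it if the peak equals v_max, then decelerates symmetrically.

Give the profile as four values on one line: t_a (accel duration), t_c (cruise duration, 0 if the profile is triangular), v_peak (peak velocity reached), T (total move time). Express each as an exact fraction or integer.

(v_max)²/a_max = 117²/9 = 1521
2223 ≥ 1521 so v_max reached
t_a = 117/9 = 13; v_peak = 117
d_cruise = 2223 − 1521 = 702; t_c = 702/117 = 6
T = 2·13 + 6 = 32

t_a=13 t_c=6 v_peak=117 T=32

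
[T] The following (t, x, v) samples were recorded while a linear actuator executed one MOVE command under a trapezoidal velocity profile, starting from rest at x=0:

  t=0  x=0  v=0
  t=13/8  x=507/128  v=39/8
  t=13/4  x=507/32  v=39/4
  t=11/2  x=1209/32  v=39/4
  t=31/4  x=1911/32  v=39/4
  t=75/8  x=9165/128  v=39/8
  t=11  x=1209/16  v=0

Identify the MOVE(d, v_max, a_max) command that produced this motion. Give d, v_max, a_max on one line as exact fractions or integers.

final state: t=11, x=1209/16, v=0 → d = 1209/16
a_max = (39/8−0)/(13/8−0) = 3
max v = 39/4 over t∈[13/4,31/4] → v_max = 39/4
check: 39/4·(13/4+9/2) = 1209/16 ✓

d=1209/16 v_max=39/4 a_max=3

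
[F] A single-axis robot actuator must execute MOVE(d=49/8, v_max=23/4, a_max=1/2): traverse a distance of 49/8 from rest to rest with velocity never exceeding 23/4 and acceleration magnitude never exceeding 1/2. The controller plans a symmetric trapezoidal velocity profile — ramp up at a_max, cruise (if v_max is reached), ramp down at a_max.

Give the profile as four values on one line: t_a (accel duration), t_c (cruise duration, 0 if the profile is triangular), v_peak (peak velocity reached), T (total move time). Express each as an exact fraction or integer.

v_max²/a_max = (23/4)²/(1/2) = 529/8
49/8 < 529/8 ⇒ no cruise
v_peak = √(49/8·1/2) = √(49/16) = 7/4
t_a = (7/4)/(1/2) = 7/2; t_c = 0
T = 2·7/2 = 7

t_a=7/2 t_c=0 v_peak=7/4 T=7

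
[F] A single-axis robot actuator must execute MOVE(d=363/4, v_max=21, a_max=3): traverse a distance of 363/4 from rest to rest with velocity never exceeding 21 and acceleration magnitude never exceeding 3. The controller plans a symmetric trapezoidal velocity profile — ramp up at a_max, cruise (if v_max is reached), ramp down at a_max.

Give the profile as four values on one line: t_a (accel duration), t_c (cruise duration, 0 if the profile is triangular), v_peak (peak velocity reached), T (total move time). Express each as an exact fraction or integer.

vₘ²/aₘ = 21²/3 = 147
363/4 < 147 → triangular
v_peak = √(363/4·3) = √(1089/4) = 33/2
t_a = (33/2)/3 = 11/2; t_c = 0
T = 2·11/2 = 11

t_a=11/2 t_c=0 v_peak=33/2 T=11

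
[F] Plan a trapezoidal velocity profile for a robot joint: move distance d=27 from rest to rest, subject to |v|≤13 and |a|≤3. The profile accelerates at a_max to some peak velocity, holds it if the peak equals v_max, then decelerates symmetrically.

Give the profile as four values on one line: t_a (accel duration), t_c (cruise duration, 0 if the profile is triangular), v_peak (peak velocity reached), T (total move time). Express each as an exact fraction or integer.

v_max²/a_max = 13²/3 = 169/3
27 < 169/3 ⇒ no cruise
v_peak = √(27·3) = √81 = 9
t_a = 9/3 = 3; t_c = 0
T = 2·3 = 6

t_a=3 t_c=0 v_peak=9 T=6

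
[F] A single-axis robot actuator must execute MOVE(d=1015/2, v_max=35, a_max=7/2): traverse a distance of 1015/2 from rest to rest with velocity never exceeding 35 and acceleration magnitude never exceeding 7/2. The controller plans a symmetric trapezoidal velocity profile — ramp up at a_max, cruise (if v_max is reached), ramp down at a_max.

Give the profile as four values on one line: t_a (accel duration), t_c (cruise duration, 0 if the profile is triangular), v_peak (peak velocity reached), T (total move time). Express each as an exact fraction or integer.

t_a=10 t_c=9/2 v_peak=35 T=49/2

v_max²/a_max = 35²/(7/2) = 350
1015/2 ≥ 350 so v_max reached
t_a = 35/(7/2) = 10; v_peak = 35
d_cruise = 1015/2 − 350 = 315/2; t_c = (315/2)/35 = 9/2
T = 2·10 + 9/2 = 49/2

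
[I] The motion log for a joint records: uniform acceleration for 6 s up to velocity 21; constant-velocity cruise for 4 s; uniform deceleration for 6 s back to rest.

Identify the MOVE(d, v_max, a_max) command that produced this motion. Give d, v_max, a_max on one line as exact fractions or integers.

d=210 v_max=21 a_max=7/2

a_max = 21/6 = 7/2
d_a = ½·21·6 = 63; d_c = 21·4 = 84
d = 2·63 + 84 = 210
t_c = 4 > 0 so v_max = 21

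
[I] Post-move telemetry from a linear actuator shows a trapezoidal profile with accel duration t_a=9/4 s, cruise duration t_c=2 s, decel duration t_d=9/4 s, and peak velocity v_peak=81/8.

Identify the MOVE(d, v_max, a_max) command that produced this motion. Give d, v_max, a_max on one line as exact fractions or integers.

a_max = (81/8)/(9/4) = 9/2
d_a = ½·81/8·9/4 = 729/64; d_c = 81/8·2 = 81/4
d = 2·729/64 + 81/4 = 1377/32
t_c = 2 > 0 → v_max = v_peak = 81/8

d=1377/32 v_max=81/8 a_max=9/2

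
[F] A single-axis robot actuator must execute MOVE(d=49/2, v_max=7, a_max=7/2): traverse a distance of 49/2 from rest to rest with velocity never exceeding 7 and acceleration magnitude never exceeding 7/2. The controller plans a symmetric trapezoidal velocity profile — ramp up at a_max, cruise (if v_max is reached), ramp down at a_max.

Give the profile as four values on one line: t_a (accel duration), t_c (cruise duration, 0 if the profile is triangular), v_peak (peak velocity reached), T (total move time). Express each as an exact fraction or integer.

t_a=2 t_c=3/2 v_peak=7 T=11/2

(v_max)²/a_max = 7²/(7/2) = 14
49/2 ≥ 14 ⇒ cruise phase
t_a = 7/(7/2) = 2; v_peak = 7
d_cruise = 49/2 − 14 = 21/2; t_c = (21/2)/7 = 3/2
T = 2·2 + 3/2 = 11/2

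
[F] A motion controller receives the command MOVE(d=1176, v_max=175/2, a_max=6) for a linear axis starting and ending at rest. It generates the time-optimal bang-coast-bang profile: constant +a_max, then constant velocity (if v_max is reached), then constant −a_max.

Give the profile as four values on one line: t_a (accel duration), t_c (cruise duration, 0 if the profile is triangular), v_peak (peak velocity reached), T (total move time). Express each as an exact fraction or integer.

t_a=14 t_c=0 v_peak=84 T=28

vₘ²/aₘ = (175/2)²/6 = 30625/24
1176 < 30625/24 ⇒ no cruise
v_peak = √(1176·6) = √7056 = 84
t_a = 84/6 = 14; t_c = 0
T = 2·14 = 28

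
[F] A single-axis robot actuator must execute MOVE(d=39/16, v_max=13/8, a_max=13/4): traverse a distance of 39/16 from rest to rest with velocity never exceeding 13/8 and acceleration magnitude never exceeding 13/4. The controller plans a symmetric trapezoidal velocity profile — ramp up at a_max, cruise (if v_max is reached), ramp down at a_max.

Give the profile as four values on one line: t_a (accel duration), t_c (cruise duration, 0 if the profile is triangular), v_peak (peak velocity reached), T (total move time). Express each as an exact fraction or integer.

(v_max)²/a_max = (13/8)²/(13/4) = 13/16
39/16 ≥ 13/16 → trapezoidal
t_a = (13/8)/(13/4) = 1/2; v_peak = 13/8
d_cruise = 39/16 − 13/16 = 13/8; t_c = (13/8)/(13/8) = 1
T = 2·1/2 + 1 = 2

t_a=1/2 t_c=1 v_peak=13/8 T=2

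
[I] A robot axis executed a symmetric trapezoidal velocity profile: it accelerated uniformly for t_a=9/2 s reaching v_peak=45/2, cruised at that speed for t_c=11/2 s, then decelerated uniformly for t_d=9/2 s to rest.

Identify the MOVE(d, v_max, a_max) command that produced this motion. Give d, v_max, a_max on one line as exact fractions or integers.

d=225 v_max=45/2 a_max=5

a_max = (45/2)/(9/2) = 5
d_a = ½·45/2·9/2 = 405/8; d_c = 45/2·11/2 = 495/4
d = 2·405/8 + 495/4 = 225
t_c = 11/2 > 0 ⇒ limit active, v_max = 45/2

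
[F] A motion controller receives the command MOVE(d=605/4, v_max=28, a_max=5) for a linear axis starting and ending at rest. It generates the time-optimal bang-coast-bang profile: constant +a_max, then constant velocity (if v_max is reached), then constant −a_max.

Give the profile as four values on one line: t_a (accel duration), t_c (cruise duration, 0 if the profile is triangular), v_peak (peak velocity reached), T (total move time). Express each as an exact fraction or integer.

t_a=11/2 t_c=0 v_peak=55/2 T=11

vₘ²/aₘ = 28²/5 = 784/5
605/4 < 784/5 → triangular
v_peak = √(605/4·5) = √(3025/4) = 55/2
t_a = (55/2)/5 = 11/2; t_c = 0
T = 2·11/2 = 11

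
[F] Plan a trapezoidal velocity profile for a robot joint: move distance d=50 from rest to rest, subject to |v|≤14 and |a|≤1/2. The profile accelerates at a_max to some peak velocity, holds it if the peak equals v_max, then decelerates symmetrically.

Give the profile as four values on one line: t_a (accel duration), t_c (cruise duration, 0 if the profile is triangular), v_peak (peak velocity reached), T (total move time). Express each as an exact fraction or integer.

t_a=10 t_c=0 v_peak=5 T=20

(v_max)²/a_max = 14²/(1/2) = 392
50 < 392 → triangular
v_peak = √(50·1/2) = √25 = 5
t_a = 5/(1/2) = 10; t_c = 0
T = 2·10 = 20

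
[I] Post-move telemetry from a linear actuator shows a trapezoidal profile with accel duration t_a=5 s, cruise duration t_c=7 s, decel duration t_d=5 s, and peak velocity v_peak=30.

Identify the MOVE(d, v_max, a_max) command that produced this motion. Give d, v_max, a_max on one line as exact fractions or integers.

d=360 v_max=30 a_max=6

a_max = 30/5 = 6
d_a = ½·30·5 = 75; d_c = 30·7 = 210
d = 2·75 + 210 = 360
t_c = 7 > 0 ⇒ limit active, v_max = 30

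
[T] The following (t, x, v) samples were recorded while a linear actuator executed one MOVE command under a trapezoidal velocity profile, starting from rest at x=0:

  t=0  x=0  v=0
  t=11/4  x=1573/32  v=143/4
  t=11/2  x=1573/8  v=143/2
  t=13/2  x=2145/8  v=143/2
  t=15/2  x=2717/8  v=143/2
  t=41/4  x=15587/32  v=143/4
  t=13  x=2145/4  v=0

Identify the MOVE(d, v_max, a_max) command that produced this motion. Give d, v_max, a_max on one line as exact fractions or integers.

final state: t=13, x=2145/4, v=0 → d = 2145/4
a_max = (143/4−0)/(11/4−0) = 13
max v = 143/2 over t∈[11/2,15/2] → v_max = 143/2
check: 143/2·(11/2+2) = 2145/4 ✓

d=2145/4 v_max=143/2 a_max=13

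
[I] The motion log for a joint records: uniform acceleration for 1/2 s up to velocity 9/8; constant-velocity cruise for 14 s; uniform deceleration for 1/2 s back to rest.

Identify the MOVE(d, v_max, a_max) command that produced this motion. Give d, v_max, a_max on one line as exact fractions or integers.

d=261/16 v_max=9/8 a_max=9/4

a_max = (9/8)/(1/2) = 9/4
d_a = ½·9/8·1/2 = 9/32; d_c = 9/8·14 = 63/4
d = 2·9/32 + 63/4 = 261/16
t_c = 14 > 0 so v_max = 9/8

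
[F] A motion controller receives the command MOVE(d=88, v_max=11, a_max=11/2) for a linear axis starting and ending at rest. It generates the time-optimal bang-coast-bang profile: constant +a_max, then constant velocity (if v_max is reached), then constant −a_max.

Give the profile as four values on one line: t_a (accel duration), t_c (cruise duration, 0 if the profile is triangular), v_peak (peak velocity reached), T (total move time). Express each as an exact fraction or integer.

t_a=2 t_c=6 v_peak=11 T=10

v_max²/a_max = 11²/(11/2) = 22
88 ≥ 22 ⇒ cruise phase
t_a = 11/(11/2) = 2; v_peak = 11
d_cruise = 88 − 22 = 66; t_c = 66/11 = 6
T = 2·2 + 6 = 10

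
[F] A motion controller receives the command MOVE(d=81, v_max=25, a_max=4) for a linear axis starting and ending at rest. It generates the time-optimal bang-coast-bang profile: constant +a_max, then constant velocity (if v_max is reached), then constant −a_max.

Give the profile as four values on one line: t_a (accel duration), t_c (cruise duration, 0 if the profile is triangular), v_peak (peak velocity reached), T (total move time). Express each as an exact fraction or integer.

t_a=9/2 t_c=0 v_peak=18 T=9

vₘ²/aₘ = 25²/4 = 625/4
81 < 625/4 so t_c = 0
v_peak = √(81·4) = √324 = 18
t_a = 18/4 = 9/2; t_c = 0
T = 2·9/2 = 9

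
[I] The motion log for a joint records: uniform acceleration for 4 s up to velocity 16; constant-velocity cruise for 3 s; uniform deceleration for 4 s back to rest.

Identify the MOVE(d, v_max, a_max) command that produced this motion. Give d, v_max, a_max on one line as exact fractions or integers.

a_max = 16/4 = 4
d_a = ½·16·4 = 32; d_c = 16·3 = 48
d = 2·32 + 48 = 112
t_c = 3 > 0 → v_max = v_peak = 16

d=112 v_max=16 a_max=4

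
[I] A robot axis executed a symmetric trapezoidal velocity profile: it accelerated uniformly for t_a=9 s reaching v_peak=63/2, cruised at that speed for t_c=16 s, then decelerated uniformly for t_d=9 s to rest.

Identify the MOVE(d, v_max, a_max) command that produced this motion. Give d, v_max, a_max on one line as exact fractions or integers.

d=1575/2 v_max=63/2 a_max=7/2

a_max = (63/2)/9 = 7/2
d_a = ½·63/2·9 = 567/4; d_c = 63/2·16 = 504
d = 2·567/4 + 504 = 1575/2
t_c = 16 > 0 → v_max = v_peak = 63/2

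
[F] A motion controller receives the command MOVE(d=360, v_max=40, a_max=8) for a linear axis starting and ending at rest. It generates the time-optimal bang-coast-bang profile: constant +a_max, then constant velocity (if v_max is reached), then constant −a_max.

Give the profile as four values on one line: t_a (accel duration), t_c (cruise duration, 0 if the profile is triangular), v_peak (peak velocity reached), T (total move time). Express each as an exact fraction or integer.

t_a=5 t_c=4 v_peak=40 T=14

vₘ²/aₘ = 40²/8 = 200
360 ≥ 200 so v_max reached
t_a = 40/8 = 5; v_peak = 40
d_cruise = 360 − 200 = 160; t_c = 160/40 = 4
T = 2·5 + 4 = 14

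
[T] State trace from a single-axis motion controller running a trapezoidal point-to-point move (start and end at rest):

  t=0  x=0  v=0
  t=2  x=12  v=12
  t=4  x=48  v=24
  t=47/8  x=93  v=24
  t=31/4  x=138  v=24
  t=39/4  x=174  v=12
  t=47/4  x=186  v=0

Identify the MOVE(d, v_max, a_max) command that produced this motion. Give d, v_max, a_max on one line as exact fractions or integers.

final state: t=47/4, x=186, v=0 → d = 186
a_max = (12−0)/(2−0) = 6
max v = 24 over t∈[4,31/4] → v_max = 24
check: 24·(4+15/4) = 186 ✓

d=186 v_max=24 a_max=6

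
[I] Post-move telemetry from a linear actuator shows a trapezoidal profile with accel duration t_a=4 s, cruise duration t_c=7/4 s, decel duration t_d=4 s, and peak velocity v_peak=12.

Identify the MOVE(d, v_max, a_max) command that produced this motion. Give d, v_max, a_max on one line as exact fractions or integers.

d=69 v_max=12 a_max=3

a_max = 12/4 = 3
d_a = ½·12·4 = 24; d_c = 12·7/4 = 21
d = 2·24 + 21 = 69
t_c = 7/4 > 0 → v_max = v_peak = 12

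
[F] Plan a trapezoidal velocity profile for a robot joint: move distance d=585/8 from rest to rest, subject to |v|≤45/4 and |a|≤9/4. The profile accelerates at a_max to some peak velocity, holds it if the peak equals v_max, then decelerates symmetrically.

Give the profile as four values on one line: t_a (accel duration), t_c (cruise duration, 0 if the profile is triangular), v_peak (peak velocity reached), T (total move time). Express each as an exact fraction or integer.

t_a=5 t_c=3/2 v_peak=45/4 T=23/2

v_max²/a_max = (45/4)²/(9/4) = 225/4
585/8 ≥ 225/4 ⇒ cruise phase
t_a = (45/4)/(9/4) = 5; v_peak = 45/4
d_cruise = 585/8 − 225/4 = 135/8; t_c = (135/8)/(45/4) = 3/2
T = 2·5 + 3/2 = 23/2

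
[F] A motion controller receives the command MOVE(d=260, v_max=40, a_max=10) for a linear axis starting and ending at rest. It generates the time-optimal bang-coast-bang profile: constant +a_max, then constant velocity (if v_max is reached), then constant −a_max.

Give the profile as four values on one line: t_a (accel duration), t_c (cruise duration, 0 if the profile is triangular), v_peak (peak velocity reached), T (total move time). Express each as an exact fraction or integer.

t_a=4 t_c=5/2 v_peak=40 T=21/2

(v_max)²/a_max = 40²/10 = 160
260 ≥ 160 → trapezoidal
t_a = 40/10 = 4; v_peak = 40
d_cruise = 260 − 160 = 100; t_c = 100/40 = 5/2
T = 2·4 + 5/2 = 21/2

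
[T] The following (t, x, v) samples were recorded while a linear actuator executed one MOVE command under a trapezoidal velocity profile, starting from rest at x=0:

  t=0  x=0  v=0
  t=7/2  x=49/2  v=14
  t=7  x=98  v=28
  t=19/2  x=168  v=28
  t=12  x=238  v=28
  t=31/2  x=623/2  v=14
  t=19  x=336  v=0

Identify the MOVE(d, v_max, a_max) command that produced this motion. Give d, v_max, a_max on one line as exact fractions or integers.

d=336 v_max=28 a_max=4

final state: t=19, x=336, v=0 → d = 336
a_max = (14−0)/(7/2−0) = 4
max v = 28 over t∈[7,12] → v_max = 28
check: 28·(7+5) = 336 ✓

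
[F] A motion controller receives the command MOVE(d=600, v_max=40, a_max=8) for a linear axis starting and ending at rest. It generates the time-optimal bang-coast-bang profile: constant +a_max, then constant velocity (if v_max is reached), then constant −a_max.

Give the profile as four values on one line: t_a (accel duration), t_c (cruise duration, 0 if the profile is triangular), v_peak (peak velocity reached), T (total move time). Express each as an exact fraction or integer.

t_a=5 t_c=10 v_peak=40 T=20

v_max²/a_max = 40²/8 = 200
600 ≥ 200 → trapezoidal
t_a = 40/8 = 5; v_peak = 40
d_cruise = 600 − 200 = 400; t_c = 400/40 = 10
T = 2·5 + 10 = 20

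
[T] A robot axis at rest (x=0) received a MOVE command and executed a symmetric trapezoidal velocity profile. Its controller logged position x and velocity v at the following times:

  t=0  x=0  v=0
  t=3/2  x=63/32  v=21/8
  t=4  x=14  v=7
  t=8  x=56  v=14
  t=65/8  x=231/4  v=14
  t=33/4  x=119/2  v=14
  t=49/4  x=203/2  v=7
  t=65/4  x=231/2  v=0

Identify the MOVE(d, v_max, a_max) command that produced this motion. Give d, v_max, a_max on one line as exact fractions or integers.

final state: t=65/4, x=231/2, v=0 → d = 231/2
a_max = (21/8−0)/(3/2−0) = 7/4
max v = 14 over t∈[8,33/4] → v_max = 14
check: 14·(8+1/4) = 231/2 ✓

d=231/2 v_max=14 a_max=7/4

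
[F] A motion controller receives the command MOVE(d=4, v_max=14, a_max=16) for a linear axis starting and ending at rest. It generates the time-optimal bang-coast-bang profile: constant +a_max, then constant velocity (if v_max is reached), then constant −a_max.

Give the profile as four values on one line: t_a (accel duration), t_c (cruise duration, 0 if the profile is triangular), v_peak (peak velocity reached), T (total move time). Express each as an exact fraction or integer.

t_a=1/2 t_c=0 v_peak=8 T=1

(v_max)²/a_max = 14²/16 = 49/4
4 < 49/4 → triangular
v_peak = √(4·16) = √64 = 8
t_a = 8/16 = 1/2; t_c = 0
T = 2·1/2 = 1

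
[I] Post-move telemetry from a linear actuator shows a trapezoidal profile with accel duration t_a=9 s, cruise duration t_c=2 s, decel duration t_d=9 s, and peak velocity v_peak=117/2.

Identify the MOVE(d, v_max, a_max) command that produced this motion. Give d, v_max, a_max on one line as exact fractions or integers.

d=1287/2 v_max=117/2 a_max=13/2

a_max = (117/2)/9 = 13/2
d_a = ½·117/2·9 = 1053/4; d_c = 117/2·2 = 117
d = 2·1053/4 + 117 = 1287/2
t_c = 2 > 0 ⇒ limit active, v_max = 117/2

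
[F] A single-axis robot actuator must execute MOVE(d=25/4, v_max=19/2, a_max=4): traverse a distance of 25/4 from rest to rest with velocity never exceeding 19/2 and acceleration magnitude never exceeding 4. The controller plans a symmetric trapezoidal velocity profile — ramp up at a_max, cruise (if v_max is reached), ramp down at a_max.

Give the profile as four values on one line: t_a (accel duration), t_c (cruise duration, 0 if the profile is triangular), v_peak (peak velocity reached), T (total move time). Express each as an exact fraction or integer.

t_a=5/4 t_c=0 v_peak=5 T=5/2

(v_max)²/a_max = (19/2)²/4 = 361/16
25/4 < 361/16 → triangular
v_peak = √(25/4·4) = √25 = 5
t_a = 5/4; t_c = 0
T = 2·5/4 = 5/2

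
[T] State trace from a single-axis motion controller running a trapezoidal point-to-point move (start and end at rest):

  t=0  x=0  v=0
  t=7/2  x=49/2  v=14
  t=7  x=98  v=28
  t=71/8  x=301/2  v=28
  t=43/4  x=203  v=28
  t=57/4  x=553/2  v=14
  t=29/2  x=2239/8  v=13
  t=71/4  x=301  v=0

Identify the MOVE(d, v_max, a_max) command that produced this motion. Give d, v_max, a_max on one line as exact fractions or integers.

final state: t=71/4, x=301, v=0 → d = 301
a_max = (14−0)/(7/2−0) = 4
max v = 28 over t∈[7,43/4] → v_max = 28
check: 28·(7+15/4) = 301 ✓

d=301 v_max=28 a_max=4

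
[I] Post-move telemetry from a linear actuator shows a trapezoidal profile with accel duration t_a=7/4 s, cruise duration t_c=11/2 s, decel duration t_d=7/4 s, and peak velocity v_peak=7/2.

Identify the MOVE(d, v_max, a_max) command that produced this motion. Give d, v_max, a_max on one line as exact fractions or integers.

d=203/8 v_max=7/2 a_max=2

a_max = (7/2)/(7/4) = 2
d_a = ½·7/2·7/4 = 49/16; d_c = 7/2·11/2 = 77/4
d = 2·49/16 + 77/4 = 203/8
t_c = 11/2 > 0 so v_max = 7/2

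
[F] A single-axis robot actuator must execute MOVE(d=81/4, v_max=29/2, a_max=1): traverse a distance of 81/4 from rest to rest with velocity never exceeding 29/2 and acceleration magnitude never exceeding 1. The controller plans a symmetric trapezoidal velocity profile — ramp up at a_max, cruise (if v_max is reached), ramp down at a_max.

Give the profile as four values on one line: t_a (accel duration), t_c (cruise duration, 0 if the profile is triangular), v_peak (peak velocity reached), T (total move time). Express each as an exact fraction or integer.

vₘ²/aₘ = (29/2)²/1 = 841/4
81/4 < 841/4 so t_c = 0
v_peak = √(81/4·1) = √(81/4) = 9/2
t_a = (9/2)/1 = 9/2; t_c = 0
T = 2·9/2 = 9

t_a=9/2 t_c=0 v_peak=9/2 T=9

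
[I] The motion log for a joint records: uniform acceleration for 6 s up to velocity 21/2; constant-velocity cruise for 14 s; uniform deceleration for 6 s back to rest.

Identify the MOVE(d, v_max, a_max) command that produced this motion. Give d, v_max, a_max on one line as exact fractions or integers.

a_max = (21/2)/6 = 7/4
d_a = ½·21/2·6 = 63/2; d_c = 21/2·14 = 147
d = 2·63/2 + 147 = 210
t_c = 14 > 0 ⇒ limit active, v_max = 21/2

d=210 v_max=21/2 a_max=7/4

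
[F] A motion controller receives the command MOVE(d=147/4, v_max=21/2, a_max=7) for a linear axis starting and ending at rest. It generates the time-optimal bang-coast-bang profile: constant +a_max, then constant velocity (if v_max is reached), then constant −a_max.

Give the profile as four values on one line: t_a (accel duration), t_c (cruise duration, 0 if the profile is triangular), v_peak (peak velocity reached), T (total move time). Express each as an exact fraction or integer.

t_a=3/2 t_c=2 v_peak=21/2 T=5

(v_max)²/a_max = (21/2)²/7 = 63/4
147/4 ≥ 63/4 so v_max reached
t_a = (21/2)/7 = 3/2; v_peak = 21/2
d_cruise = 147/4 − 63/4 = 21; t_c = 21/(21/2) = 2
T = 2·3/2 + 2 = 5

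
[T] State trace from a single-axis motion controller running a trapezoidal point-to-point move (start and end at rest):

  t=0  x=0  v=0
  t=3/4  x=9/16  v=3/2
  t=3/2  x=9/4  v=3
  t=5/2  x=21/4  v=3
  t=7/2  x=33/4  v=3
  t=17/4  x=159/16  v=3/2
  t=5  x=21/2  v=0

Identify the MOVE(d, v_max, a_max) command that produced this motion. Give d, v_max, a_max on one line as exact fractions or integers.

d=21/2 v_max=3 a_max=2

final state: t=5, x=21/2, v=0 → d = 21/2
a_max = (3/2−0)/(3/4−0) = 2
max v = 3 over t∈[3/2,7/2] → v_max = 3
check: 3·(3/2+2) = 21/2 ✓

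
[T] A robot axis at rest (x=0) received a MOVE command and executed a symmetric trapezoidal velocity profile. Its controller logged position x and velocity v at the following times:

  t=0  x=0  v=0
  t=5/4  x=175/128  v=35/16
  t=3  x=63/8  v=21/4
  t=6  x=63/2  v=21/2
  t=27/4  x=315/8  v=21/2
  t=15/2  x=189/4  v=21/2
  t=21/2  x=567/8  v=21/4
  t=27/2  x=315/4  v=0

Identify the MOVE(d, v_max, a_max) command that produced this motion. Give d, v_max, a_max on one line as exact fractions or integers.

final state: t=27/2, x=315/4, v=0 → d = 315/4
a_max = (35/16−0)/(5/4−0) = 7/4
max v = 21/2 over t∈[6,15/2] → v_max = 21/2
check: 21/2·(6+3/2) = 315/4 ✓

d=315/4 v_max=21/2 a_max=7/4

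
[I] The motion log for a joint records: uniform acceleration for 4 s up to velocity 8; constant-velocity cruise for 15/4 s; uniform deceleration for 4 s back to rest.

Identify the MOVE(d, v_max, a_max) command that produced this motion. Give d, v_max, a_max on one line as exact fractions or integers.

a_max = 8/4 = 2
d_a = ½·8·4 = 16; d_c = 8·15/4 = 30
d = 2·16 + 30 = 62
t_c = 15/4 > 0 so v_max = 8

d=62 v_max=8 a_max=2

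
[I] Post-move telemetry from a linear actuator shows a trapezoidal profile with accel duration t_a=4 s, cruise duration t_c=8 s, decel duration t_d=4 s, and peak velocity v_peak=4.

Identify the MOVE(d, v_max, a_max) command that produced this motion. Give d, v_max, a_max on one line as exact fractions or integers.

d=48 v_max=4 a_max=1

a_max = 4/4 = 1
d_a = ½·4·4 = 8; d_c = 4·8 = 32
d = 2·8 + 32 = 48
t_c = 8 > 0 → v_max = v_peak = 4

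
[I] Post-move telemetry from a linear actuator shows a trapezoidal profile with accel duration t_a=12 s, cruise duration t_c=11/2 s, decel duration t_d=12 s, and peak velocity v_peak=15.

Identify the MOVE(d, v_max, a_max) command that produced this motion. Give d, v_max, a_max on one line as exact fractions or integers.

d=525/2 v_max=15 a_max=5/4

a_max = 15/12 = 5/4
d_a = ½·15·12 = 90; d_c = 15·11/2 = 165/2
d = 2·90 + 165/2 = 525/2
t_c = 11/2 > 0 so v_max = 15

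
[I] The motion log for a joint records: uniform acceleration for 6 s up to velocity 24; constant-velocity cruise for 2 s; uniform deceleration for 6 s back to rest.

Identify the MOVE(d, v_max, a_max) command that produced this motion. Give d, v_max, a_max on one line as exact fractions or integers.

d=192 v_max=24 a_max=4

a_max = 24/6 = 4
d_a = ½·24·6 = 72; d_c = 24·2 = 48
d = 2·72 + 48 = 192
t_c = 2 > 0 → v_max = v_peak = 24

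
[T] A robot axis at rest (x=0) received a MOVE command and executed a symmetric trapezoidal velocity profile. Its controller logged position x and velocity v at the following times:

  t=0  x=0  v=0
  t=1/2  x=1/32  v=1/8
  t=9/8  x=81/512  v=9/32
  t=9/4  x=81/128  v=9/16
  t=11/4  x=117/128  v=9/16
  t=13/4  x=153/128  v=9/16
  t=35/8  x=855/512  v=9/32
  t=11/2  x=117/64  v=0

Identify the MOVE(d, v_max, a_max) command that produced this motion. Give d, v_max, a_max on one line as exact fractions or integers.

d=117/64 v_max=9/16 a_max=1/4

final state: t=11/2, x=117/64, v=0 → d = 117/64
a_max = (1/8−0)/(1/2−0) = 1/4
max v = 9/16 over t∈[9/4,13/4] → v_max = 9/16
check: 9/16·(9/4+1) = 117/64 ✓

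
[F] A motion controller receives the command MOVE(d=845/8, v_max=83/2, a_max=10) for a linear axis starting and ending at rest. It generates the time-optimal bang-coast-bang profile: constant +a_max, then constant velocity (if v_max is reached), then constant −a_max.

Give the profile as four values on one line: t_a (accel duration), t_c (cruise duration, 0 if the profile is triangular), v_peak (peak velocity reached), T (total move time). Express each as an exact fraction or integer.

t_a=13/4 t_c=0 v_peak=65/2 T=13/2

(v_max)²/a_max = (83/2)²/10 = 6889/40
845/8 < 6889/40 so t_c = 0
v_peak = √(845/8·10) = √(4225/4) = 65/2
t_a = (65/2)/10 = 13/4; t_c = 0
T = 2·13/4 = 13/2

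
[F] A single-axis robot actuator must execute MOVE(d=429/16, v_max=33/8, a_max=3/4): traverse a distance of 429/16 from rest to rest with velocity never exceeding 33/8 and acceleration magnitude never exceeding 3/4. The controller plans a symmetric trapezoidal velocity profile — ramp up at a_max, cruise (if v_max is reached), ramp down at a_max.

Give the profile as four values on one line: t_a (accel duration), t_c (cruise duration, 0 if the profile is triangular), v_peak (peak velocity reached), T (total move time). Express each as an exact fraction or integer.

(v_max)²/a_max = (33/8)²/(3/4) = 363/16
429/16 ≥ 363/16 → trapezoidal
t_a = (33/8)/(3/4) = 11/2; v_peak = 33/8
d_cruise = 429/16 − 363/16 = 33/8; t_c = (33/8)/(33/8) = 1
T = 2·11/2 + 1 = 12

t_a=11/2 t_c=1 v_peak=33/8 T=12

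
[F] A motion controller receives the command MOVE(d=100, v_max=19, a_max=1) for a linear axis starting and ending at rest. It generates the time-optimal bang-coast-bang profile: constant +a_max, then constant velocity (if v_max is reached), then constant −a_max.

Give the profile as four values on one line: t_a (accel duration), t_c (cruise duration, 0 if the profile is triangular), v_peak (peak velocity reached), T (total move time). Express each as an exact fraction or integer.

t_a=10 t_c=0 v_peak=10 T=20

(v_max)²/a_max = 19²/1 = 361
100 < 361 → triangular
v_peak = √(100·1) = √100 = 10
t_a = 10/1 = 10; t_c = 0
T = 2·10 = 20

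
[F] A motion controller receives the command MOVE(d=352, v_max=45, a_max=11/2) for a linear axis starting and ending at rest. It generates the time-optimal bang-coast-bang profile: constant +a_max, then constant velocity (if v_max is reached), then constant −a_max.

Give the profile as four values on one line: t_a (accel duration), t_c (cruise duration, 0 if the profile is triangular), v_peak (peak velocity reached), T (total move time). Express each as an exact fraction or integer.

v_max²/a_max = 45²/(11/2) = 4050/11
352 < 4050/11 so t_c = 0
v_peak = √(352·11/2) = √1936 = 44
t_a = 44/(11/2) = 8; t_c = 0
T = 2·8 = 16

t_a=8 t_c=0 v_peak=44 T=16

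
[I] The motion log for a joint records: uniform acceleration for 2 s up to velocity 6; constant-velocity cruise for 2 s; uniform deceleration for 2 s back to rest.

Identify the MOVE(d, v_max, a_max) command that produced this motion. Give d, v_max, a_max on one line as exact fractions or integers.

a_max = 6/2 = 3
d_a = ½·6·2 = 6; d_c = 6·2 = 12
d = 2·6 + 12 = 24
t_c = 2 > 0 → v_max = v_peak = 6

d=24 v_max=6 a_max=3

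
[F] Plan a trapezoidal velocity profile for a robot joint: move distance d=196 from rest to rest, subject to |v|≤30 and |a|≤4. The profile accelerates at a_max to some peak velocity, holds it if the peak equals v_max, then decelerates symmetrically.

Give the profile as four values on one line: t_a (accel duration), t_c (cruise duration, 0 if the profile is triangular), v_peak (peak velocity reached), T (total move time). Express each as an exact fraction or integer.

vₘ²/aₘ = 30²/4 = 225
196 < 225 ⇒ no cruise
v_peak = √(196·4) = √784 = 28
t_a = 28/4 = 7; t_c = 0
T = 2·7 = 14

t_a=7 t_c=0 v_peak=28 T=14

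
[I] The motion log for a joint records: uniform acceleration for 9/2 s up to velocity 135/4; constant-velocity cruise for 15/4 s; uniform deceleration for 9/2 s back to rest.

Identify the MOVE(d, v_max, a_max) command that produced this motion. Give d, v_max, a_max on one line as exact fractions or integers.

a_max = (135/4)/(9/2) = 15/2
d_a = ½·135/4·9/2 = 1215/16; d_c = 135/4·15/4 = 2025/16
d = 2·1215/16 + 2025/16 = 4455/16
t_c = 15/4 > 0 → v_max = v_peak = 135/4

d=4455/16 v_max=135/4 a_max=15/2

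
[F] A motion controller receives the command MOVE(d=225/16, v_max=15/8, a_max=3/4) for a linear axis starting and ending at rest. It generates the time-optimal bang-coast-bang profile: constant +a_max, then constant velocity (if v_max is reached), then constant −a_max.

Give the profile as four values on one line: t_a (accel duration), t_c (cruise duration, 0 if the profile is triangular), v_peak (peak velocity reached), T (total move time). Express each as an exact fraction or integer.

(v_max)²/a_max = (15/8)²/(3/4) = 75/16
225/16 ≥ 75/16 → trapezoidal
t_a = (15/8)/(3/4) = 5/2; v_peak = 15/8
d_cruise = 225/16 − 75/16 = 75/8; t_c = (75/8)/(15/8) = 5
T = 2·5/2 + 5 = 10

t_a=5/2 t_c=5 v_peak=15/8 T=10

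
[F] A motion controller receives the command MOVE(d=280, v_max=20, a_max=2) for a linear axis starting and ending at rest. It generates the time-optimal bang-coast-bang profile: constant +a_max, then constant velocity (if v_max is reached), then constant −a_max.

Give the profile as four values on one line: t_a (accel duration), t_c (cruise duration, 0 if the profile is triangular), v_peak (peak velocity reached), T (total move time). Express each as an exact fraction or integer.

vₘ²/aₘ = 20²/2 = 200
280 ≥ 200 → trapezoidal
t_a = 20/2 = 10; v_peak = 20
d_cruise = 280 − 200 = 80; t_c = 80/20 = 4
T = 2·10 + 4 = 24

t_a=10 t_c=4 v_peak=20 T=24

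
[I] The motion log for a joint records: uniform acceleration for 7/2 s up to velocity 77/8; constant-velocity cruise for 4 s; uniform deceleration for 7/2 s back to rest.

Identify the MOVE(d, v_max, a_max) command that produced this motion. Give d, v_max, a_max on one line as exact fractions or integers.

a_max = (77/8)/(7/2) = 11/4
d_a = ½·77/8·7/2 = 539/32; d_c = 77/8·4 = 77/2
d = 2·539/32 + 77/2 = 1155/16
t_c = 4 > 0 → v_max = v_peak = 77/8

d=1155/16 v_max=77/8 a_max=11/4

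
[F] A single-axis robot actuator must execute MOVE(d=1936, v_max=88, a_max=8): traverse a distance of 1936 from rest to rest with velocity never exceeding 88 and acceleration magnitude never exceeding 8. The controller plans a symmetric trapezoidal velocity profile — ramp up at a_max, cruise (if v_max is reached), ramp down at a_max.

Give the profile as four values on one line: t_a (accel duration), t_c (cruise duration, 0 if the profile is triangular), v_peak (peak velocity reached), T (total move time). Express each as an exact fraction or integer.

t_a=11 t_c=11 v_peak=88 T=33

vₘ²/aₘ = 88²/8 = 968
1936 ≥ 968 → trapezoidal
t_a = 88/8 = 11; v_peak = 88
d_cruise = 1936 − 968 = 968; t_c = 968/88 = 11
T = 2·11 + 11 = 33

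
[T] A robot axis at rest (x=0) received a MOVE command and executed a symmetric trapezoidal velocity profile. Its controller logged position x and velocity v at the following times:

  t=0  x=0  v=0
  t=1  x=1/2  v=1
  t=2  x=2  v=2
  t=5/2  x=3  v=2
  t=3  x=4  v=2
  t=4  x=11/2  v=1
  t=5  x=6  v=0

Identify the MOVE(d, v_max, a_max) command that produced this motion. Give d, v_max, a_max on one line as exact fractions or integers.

d=6 v_max=2 a_max=1

final state: t=5, x=6, v=0 → d = 6
a_max = (1−0)/(1−0) = 1
max v = 2 over t∈[2,3] → v_max = 2
check: 2·(2+1) = 6 ✓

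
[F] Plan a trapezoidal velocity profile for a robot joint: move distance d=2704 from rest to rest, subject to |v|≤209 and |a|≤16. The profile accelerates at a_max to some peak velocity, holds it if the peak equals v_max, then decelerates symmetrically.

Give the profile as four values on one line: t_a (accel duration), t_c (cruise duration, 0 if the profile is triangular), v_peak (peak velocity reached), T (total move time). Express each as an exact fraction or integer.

t_a=13 t_c=0 v_peak=208 T=26

v_max²/a_max = 209²/16 = 43681/16
2704 < 43681/16 so t_c = 0
v_peak = √(2704·16) = √43264 = 208
t_a = 208/16 = 13; t_c = 0
T = 2·13 = 26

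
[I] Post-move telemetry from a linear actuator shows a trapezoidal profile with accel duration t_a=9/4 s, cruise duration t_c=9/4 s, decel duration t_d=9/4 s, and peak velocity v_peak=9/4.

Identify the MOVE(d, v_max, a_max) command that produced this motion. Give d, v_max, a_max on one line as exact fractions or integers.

d=81/8 v_max=9/4 a_max=1

a_max = (9/4)/(9/4) = 1
d_a = ½·9/4·9/4 = 81/32; d_c = 9/4·9/4 = 81/16
d = 2·81/32 + 81/16 = 81/8
t_c = 9/4 > 0 → v_max = v_peak = 9/4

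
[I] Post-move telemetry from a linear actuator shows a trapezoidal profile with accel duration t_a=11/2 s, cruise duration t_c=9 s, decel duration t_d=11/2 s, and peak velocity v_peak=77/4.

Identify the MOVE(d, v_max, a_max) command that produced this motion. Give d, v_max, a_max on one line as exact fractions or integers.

a_max = (77/4)/(11/2) = 7/2
d_a = ½·77/4·11/2 = 847/16; d_c = 77/4·9 = 693/4
d = 2·847/16 + 693/4 = 2233/8
t_c = 9 > 0 → v_max = v_peak = 77/4

d=2233/8 v_max=77/4 a_max=7/2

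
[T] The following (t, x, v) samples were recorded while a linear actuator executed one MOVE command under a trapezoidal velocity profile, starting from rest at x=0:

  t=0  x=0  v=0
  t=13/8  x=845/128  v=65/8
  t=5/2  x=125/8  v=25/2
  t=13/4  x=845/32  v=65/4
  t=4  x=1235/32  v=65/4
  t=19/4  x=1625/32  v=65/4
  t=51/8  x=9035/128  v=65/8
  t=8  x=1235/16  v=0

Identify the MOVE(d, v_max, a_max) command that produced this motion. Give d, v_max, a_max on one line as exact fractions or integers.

d=1235/16 v_max=65/4 a_max=5

final state: t=8, x=1235/16, v=0 → d = 1235/16
a_max = (65/8−0)/(13/8−0) = 5
max v = 65/4 over t∈[13/4,19/4] → v_max = 65/4
check: 65/4·(13/4+3/2) = 1235/16 ✓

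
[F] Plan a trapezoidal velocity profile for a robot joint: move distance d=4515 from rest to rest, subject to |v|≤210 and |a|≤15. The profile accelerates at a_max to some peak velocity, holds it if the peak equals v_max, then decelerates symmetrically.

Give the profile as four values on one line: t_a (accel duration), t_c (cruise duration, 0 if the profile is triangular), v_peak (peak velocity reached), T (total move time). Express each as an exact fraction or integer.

v_max²/a_max = 210²/15 = 2940
4515 ≥ 2940 ⇒ cruise phase
t_a = 210/15 = 14; v_peak = 210
d_cruise = 4515 − 2940 = 1575; t_c = 1575/210 = 15/2
T = 2·14 + 15/2 = 71/2

t_a=14 t_c=15/2 v_peak=210 T=71/2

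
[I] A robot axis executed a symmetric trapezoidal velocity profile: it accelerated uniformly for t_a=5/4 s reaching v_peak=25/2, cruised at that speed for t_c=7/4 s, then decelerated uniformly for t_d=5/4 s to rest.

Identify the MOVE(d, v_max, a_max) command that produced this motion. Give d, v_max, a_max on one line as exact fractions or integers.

a_max = (25/2)/(5/4) = 10
d_a = ½·25/2·5/4 = 125/16; d_c = 25/2·7/4 = 175/8
d = 2·125/16 + 175/8 = 75/2
t_c = 7/4 > 0 → v_max = v_peak = 25/2

d=75/2 v_max=25/2 a_max=10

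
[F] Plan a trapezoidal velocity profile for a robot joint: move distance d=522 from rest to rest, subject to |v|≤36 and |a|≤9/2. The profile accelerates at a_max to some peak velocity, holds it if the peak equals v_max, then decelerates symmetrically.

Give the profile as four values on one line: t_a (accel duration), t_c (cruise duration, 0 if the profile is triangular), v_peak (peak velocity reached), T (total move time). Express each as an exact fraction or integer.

t_a=8 t_c=13/2 v_peak=36 T=45/2

v_max²/a_max = 36²/(9/2) = 288
522 ≥ 288 ⇒ cruise phase
t_a = 36/(9/2) = 8; v_peak = 36
d_cruise = 522 − 288 = 234; t_c = 234/36 = 13/2
T = 2·8 + 13/2 = 45/2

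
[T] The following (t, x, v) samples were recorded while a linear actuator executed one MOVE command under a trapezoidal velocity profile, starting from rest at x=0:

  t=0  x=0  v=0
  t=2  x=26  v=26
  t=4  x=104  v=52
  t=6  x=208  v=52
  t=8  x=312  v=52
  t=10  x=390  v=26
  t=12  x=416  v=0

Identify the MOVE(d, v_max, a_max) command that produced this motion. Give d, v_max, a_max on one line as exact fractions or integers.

d=416 v_max=52 a_max=13

final state: t=12, x=416, v=0 → d = 416
a_max = (26−0)/(2−0) = 13
max v = 52 over t∈[4,8] → v_max = 52
check: 52·(4+4) = 416 ✓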